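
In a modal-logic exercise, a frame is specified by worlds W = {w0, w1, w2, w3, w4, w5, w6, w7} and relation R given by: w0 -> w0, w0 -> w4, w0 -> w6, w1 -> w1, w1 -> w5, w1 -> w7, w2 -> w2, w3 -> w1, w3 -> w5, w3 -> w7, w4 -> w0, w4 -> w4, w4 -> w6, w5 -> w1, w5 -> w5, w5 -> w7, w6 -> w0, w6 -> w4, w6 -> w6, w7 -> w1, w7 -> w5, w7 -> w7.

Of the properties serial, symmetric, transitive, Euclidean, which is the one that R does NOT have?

symmetric

Serial: yes — every world has a successor (e.g. w0 R w0).
Symmetric: no — w3 R w1 but not w1 R w3.
Transitive: yes — every two-step R-path is closed by a direct edge.
Euclidean: yes — any two successors of a common world are R-related.
Only symmetric fails.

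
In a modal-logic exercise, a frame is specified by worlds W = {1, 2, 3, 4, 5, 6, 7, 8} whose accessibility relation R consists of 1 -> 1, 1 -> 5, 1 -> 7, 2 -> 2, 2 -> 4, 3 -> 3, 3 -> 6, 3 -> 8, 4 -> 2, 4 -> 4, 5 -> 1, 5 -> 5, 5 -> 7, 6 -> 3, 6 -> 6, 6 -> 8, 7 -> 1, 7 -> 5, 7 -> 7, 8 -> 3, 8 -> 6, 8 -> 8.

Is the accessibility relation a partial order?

No

Reflexive: yes — every world is R-related to itself.
Transitive: yes — every two-step R-path is closed by a direct edge.
Antisymmetric: no — 1 R 5 and 5 R 1 with 1 ≠ 5.
So R is not a partial order.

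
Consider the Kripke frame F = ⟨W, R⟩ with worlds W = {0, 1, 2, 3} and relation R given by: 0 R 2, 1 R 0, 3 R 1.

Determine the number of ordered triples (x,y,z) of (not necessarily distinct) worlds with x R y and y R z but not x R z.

2

Enumerating: (1,0,2), (3,1,0).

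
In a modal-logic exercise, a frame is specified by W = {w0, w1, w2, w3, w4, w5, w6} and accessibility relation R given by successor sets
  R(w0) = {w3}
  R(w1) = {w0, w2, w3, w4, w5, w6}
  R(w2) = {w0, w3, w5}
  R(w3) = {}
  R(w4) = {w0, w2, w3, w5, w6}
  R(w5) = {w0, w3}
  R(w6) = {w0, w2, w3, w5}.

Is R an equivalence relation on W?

No

Reflexive: no — w0 is not related to itself.
Symmetric: no — w0 R w3 but not w3 R w0.
Transitive: yes — every two-step R-path is closed by a direct edge.
So R is not an equivalence relation.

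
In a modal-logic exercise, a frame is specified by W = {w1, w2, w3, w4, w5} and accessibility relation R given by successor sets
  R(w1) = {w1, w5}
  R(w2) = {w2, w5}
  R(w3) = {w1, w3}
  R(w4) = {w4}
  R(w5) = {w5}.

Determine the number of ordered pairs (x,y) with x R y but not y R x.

3

Enumerating: (w1,w5), (w2,w5), (w3,w1).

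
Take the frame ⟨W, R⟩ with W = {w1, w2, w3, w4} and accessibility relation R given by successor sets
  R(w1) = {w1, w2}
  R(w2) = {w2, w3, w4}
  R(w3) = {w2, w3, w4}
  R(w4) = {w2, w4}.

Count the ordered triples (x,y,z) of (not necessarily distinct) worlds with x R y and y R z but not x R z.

3

Enumerating: (w1,w2,w3), (w1,w2,w4), (w4,w2,w3).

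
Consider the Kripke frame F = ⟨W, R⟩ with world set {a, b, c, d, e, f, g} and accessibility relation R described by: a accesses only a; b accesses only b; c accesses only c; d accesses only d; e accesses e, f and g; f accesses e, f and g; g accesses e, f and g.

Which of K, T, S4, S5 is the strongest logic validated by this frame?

S5

Reflexive (axiom T): yes — every world is R-related to itself.
Transitive (axiom 4): yes — every two-step R-path is closed by a direct edge.
Euclidean (axiom 5): yes — any two successors of a common world are R-related.
So F validates K, T, S4, S5. The strongest is S5.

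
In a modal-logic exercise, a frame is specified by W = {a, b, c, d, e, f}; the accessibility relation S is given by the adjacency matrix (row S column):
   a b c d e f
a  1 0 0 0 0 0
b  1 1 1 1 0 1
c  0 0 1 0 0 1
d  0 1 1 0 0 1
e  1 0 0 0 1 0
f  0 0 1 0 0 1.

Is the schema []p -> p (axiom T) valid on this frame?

By correspondence theory, T is valid on a frame iff S is reflexive.
Reflexive: no — d is not related to itself.

No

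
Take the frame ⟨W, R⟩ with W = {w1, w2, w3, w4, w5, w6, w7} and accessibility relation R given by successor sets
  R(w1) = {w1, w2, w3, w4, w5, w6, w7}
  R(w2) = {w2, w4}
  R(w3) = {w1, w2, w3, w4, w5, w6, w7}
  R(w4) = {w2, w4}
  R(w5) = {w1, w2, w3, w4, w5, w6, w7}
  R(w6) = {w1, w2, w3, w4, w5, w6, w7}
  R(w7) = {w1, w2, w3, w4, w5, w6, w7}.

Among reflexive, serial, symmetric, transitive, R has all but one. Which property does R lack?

symmetric

Reflexive: yes — every world is R-related to itself.
Serial: yes — every world has a successor (e.g. w1 R w1).
Symmetric: no — w1 R w2 but not w2 R w1.
Transitive: yes — every two-step R-path is closed by a direct edge.
Only symmetric fails.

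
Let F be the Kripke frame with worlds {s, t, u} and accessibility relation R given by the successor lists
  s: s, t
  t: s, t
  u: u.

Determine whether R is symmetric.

Yes

Symmetric: yes — every pair in R has its reverse in R.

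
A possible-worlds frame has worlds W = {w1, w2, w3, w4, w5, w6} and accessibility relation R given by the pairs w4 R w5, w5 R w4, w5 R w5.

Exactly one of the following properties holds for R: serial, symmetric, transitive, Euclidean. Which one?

Serial: no — w1 has no R-successor.
Symmetric: yes — every pair in R has its reverse in R.
Transitive: no — w4 R w5 and w5 R w4, but not w4 R w4.
Euclidean: no — w5 R w4 and w5 R w4, but not w4 R w4.
Only symmetric holds.

symmetric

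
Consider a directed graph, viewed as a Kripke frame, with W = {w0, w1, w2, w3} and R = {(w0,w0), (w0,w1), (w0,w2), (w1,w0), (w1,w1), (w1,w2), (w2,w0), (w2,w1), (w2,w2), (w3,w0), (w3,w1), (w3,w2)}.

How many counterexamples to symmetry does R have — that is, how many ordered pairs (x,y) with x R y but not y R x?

3

Enumerating: (w3,w0), (w3,w1), (w3,w2).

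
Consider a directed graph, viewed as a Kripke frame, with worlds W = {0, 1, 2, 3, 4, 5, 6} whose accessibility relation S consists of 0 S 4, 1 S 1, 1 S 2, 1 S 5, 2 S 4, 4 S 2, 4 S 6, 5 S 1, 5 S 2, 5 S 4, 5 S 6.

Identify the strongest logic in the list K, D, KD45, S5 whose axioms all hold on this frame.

Serial (axiom D): no — 3 has no S-successor.
Euclidean (axiom 5): no — 1 S 2 and 1 S 5, but not 2 S 5.
Transitive (axiom 4): no — 0 S 4 and 4 S 2, but not 0 S 2.
Reflexive (axiom T): no — 0 is not related to itself.
So F validates K; D would additionally require S to be serial. The strongest is K.

K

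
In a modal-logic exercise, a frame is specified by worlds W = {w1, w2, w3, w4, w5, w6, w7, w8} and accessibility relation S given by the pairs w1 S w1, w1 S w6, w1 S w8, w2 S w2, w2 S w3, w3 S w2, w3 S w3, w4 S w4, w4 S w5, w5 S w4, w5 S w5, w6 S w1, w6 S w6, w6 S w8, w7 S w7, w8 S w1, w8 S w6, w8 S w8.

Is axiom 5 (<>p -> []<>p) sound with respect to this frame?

Axiom 5 corresponds to the accessibility relation being Euclidean.
Euclidean: yes — any two successors of a common world are S-related.

Yes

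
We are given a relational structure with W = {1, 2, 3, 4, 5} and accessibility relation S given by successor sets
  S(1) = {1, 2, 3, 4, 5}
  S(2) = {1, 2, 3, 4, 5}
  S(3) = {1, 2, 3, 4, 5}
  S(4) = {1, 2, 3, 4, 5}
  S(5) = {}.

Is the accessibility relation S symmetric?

No

Symmetric: no — 1 S 5 but not 5 S 1.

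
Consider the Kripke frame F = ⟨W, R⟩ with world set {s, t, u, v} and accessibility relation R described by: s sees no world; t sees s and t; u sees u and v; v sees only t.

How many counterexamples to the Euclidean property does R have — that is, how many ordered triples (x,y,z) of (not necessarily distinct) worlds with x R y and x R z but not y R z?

4

Enumerating: (t,s,s), (t,s,t), (u,v,u), (u,v,v).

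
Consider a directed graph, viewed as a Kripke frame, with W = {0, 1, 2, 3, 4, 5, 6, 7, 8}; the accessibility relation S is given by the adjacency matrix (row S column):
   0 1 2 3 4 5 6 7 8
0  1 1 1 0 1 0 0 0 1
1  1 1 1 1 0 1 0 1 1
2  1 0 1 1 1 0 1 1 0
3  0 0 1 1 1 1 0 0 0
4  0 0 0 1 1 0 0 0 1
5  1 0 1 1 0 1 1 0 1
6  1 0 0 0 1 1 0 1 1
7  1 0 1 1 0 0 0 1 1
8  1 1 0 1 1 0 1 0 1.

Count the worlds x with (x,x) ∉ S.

Enumerating: 6.

1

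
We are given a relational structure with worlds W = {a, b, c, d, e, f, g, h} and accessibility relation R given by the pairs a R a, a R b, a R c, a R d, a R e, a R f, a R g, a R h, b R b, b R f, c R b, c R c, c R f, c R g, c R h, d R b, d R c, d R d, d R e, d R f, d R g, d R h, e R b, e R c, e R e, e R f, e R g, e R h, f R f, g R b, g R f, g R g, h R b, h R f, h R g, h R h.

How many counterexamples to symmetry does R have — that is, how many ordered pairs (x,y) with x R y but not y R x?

28

Enumerating: (a,b), (a,c), (a,d), (a,e), (a,f), (a,g), (a,h), (b,f), (c,b), (c,f), (c,g), (c,h), … and 16 more.
Total: 28.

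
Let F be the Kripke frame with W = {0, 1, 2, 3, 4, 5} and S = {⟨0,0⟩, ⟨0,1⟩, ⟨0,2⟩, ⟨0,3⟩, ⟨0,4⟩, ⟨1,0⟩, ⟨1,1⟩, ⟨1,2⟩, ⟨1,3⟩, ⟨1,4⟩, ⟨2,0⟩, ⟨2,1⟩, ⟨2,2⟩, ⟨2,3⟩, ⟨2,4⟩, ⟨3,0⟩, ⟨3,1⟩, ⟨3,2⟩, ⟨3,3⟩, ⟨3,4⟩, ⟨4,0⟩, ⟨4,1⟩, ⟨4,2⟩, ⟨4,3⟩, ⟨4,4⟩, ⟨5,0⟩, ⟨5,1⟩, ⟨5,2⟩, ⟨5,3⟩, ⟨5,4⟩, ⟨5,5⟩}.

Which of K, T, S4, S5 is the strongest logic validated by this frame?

S4

Reflexive (axiom T): yes — every world is S-related to itself.
Transitive (axiom 4): yes — every two-step S-path is closed by a direct edge.
Euclidean (axiom 5): no — 5 S 0 and 5 S 5, but not 0 S 5.
So F validates K, T, S4; S5 would additionally require S to be Euclidean. The strongest is S4.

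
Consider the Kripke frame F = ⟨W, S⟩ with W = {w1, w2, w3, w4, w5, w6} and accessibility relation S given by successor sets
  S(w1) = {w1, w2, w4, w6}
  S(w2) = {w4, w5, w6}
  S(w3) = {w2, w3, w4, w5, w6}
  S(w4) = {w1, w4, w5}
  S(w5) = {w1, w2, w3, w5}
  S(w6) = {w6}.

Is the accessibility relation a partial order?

No

Reflexive: no — w2 is not related to itself.
Transitive: no — w1 S w2 and w2 S w5, but not w1 S w5.
Antisymmetric: no — w1 S w4 and w4 S w1 with w1 ≠ w4.
So S is not a partial order.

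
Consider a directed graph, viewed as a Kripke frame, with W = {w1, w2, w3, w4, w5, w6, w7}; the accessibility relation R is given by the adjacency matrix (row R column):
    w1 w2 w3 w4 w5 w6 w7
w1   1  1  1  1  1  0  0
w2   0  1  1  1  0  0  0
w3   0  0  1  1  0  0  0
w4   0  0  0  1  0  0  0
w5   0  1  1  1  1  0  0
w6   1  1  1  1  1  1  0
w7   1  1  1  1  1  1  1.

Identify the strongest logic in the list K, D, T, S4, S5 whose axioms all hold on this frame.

Serial (axiom D): yes — every world has a successor (e.g. w1 R w1).
Reflexive (axiom T): yes — every world is R-related to itself.
Transitive (axiom 4): yes — every two-step R-path is closed by a direct edge.
Euclidean (axiom 5): no — w1 R w2 and w1 R w5, but not w2 R w5.
So F validates K, D, T, S4; S5 would additionally require R to be Euclidean. The strongest is S4.

S4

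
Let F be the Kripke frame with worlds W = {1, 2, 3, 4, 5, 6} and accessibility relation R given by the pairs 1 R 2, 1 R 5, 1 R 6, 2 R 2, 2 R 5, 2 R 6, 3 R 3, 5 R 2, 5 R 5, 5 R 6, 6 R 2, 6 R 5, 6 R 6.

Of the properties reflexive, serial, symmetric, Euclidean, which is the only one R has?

Reflexive: no — 1 is not related to itself.
Serial: no — 4 has no R-successor.
Symmetric: no — 1 R 2 but not 2 R 1.
Euclidean: yes — any two successors of a common world are R-related.
Only Euclidean holds.

Euclidean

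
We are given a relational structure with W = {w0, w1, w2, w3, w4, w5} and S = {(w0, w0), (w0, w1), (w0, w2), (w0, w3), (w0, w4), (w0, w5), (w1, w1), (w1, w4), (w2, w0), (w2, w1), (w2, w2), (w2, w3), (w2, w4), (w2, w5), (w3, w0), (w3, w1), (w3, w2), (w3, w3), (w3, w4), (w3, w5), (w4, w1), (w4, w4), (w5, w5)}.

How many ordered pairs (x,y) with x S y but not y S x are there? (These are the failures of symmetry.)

Enumerating: (w0,w1), (w0,w4), (w0,w5), (w2,w1), (w2,w4), (w2,w5), (w3,w1), (w3,w4), (w3,w5).

9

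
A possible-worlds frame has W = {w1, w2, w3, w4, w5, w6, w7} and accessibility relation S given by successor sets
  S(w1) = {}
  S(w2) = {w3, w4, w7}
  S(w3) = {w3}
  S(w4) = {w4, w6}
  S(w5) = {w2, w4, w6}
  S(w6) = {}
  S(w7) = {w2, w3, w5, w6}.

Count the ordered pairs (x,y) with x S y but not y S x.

Enumerating: (w2,w3), (w2,w4), (w4,w6), (w5,w2), (w5,w4), (w5,w6), (w7,w3), (w7,w5), (w7,w6).

9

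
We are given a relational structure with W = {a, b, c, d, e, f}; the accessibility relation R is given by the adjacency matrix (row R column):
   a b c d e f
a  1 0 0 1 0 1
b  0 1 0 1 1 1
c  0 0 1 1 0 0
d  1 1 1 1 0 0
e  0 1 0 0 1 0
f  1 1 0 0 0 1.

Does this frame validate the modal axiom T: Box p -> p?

Yes

Axiom T corresponds to the accessibility relation being reflexive.
Reflexive: yes — every world is R-related to itself.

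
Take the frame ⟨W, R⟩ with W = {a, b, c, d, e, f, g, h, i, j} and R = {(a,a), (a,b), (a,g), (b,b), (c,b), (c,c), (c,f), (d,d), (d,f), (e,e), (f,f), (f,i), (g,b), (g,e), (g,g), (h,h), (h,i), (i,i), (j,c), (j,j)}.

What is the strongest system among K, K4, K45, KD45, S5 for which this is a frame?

K

Transitive (axiom 4): no — a R g and g R e, but not a R e.
Euclidean (axiom 5): no — a R b and a R g, but not b R g.
Serial (axiom D): yes — every world has a successor (e.g. a R a).
Reflexive (axiom T): yes — every world is R-related to itself.
So F validates K; K4 would additionally require R to be transitive. The strongest is K.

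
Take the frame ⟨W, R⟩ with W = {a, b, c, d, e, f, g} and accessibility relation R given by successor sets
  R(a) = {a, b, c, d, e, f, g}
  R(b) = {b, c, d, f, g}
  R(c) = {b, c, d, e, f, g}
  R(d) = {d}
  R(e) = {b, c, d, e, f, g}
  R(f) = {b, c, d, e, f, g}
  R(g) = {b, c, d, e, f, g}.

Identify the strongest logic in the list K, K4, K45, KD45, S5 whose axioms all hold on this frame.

Transitive (axiom 4): no — b R c and c R e, but not b R e.
Euclidean (axiom 5): no — a R b and a R e, but not b R e.
Serial (axiom D): yes — every world has a successor (e.g. a R a).
Reflexive (axiom T): yes — every world is R-related to itself.
So F validates K; K4 would additionally require R to be transitive. The strongest is K.

K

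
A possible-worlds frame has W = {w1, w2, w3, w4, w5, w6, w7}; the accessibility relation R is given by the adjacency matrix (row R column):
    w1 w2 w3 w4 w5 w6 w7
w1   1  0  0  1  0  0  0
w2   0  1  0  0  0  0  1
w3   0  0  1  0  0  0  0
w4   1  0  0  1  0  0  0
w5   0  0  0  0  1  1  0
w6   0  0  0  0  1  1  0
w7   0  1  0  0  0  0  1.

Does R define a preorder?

Reflexive: yes — every world is R-related to itself.
Transitive: yes — every two-step R-path is closed by a direct edge.
So R is a preorder.

Yes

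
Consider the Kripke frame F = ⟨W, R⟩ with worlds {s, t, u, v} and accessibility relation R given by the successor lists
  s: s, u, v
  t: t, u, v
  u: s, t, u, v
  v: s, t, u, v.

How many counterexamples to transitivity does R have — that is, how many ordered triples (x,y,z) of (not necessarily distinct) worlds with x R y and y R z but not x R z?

Enumerating: (s,u,t), (s,v,t), (t,u,s), (t,v,s).

4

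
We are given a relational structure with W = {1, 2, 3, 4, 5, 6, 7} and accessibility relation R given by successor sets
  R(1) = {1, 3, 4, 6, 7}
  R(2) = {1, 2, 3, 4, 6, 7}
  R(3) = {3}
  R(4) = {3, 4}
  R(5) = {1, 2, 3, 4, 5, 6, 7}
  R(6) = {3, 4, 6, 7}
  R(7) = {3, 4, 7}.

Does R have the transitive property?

Transitive: yes — every two-step R-path is closed by a direct edge.

Yes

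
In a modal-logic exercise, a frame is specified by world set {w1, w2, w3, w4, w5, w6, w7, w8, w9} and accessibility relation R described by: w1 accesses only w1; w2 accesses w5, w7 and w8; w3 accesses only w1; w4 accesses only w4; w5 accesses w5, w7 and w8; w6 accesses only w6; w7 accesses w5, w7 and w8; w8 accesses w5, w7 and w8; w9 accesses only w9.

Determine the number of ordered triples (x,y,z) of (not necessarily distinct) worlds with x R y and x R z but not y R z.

0

R is Euclidean; there are no such tuples.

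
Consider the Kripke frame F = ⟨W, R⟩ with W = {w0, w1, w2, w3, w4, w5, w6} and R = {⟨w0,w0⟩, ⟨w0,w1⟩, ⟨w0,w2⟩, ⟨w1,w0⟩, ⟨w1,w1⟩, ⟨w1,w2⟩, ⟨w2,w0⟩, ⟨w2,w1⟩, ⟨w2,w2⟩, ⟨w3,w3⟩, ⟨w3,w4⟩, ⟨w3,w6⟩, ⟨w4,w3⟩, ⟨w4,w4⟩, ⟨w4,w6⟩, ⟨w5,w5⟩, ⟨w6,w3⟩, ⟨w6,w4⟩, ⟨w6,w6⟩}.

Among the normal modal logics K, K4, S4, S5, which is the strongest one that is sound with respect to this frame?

S5

Transitive (axiom 4): yes — every two-step R-path is closed by a direct edge.
Reflexive (axiom T): yes — every world is R-related to itself.
Euclidean (axiom 5): yes — any two successors of a common world are R-related.
So F validates K, K4, S4, S5. The strongest is S5.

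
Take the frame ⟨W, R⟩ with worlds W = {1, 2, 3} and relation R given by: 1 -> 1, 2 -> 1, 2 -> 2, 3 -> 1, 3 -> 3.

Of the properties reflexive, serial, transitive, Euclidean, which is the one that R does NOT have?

Reflexive: yes — every world is R-related to itself.
Serial: yes — every world has a successor (e.g. 1 R 1).
Transitive: yes — every two-step R-path is closed by a direct edge.
Euclidean: no — 2 R 1 and 2 R 2, but not 1 R 2.
Only Euclidean fails.

Euclidean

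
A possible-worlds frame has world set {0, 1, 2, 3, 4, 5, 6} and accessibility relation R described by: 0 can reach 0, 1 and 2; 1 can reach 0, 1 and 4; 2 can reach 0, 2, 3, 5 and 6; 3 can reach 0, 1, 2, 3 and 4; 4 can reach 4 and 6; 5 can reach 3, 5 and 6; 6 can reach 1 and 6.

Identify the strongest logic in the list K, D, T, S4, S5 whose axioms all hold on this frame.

Serial (axiom D): yes — every world has a successor (e.g. 0 R 0).
Reflexive (axiom T): yes — every world is R-related to itself.
Transitive (axiom 4): no — 0 R 1 and 1 R 4, but not 0 R 4.
Euclidean (axiom 5): no — 0 R 1 and 0 R 2, but not 1 R 2.
So F validates K, D, T; S4 would additionally require R to be transitive. The strongest is T.

T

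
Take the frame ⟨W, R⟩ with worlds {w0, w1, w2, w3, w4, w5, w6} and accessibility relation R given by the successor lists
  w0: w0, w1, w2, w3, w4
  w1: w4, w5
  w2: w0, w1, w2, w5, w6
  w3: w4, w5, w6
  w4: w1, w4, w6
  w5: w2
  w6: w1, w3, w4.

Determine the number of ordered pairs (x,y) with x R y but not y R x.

Enumerating: (w0,w1), (w0,w3), (w0,w4), (w1,w5), (w2,w1), (w2,w6), (w3,w4), (w3,w5), (w6,w1).

9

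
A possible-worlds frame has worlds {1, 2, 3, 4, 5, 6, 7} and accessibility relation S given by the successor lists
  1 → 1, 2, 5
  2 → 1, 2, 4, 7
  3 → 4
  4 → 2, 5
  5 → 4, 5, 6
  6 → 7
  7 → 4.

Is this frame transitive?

No

Transitive: no — 1 S 2 and 2 S 4, but not 1 S 4.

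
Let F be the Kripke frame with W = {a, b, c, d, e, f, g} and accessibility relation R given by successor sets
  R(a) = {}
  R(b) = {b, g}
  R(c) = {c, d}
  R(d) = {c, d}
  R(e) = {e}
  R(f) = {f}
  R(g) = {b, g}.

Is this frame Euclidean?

Yes

Euclidean: yes — any two successors of a common world are R-related.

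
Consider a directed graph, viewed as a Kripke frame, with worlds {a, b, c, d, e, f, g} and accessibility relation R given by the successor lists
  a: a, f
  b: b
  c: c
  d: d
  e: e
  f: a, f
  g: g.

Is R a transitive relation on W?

Yes

Transitive: yes — every two-step R-path is closed by a direct edge.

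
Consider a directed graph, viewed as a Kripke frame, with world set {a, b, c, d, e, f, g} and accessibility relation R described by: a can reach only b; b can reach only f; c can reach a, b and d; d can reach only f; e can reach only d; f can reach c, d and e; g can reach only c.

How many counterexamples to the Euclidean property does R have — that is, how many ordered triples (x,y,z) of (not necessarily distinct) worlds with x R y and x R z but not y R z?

20

Enumerating: (a,b,b), (b,f,f), (c,a,a), (c,a,d), (c,b,a), (c,b,b), (c,b,d), (c,d,a), (c,d,b), (c,d,d), (d,f,f), (e,d,d), … and 8 more.
Total: 20.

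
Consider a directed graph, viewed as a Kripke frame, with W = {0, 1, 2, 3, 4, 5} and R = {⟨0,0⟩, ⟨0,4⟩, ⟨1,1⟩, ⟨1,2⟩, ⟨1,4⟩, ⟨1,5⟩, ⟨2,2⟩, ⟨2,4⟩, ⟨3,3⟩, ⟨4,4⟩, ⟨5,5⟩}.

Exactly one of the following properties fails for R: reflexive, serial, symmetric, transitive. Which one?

Reflexive: yes — every world is R-related to itself.
Serial: yes — every world has a successor (e.g. 0 R 0).
Symmetric: no — 0 R 4 but not 4 R 0.
Transitive: yes — every two-step R-path is closed by a direct edge.
Only symmetric fails.

symmetric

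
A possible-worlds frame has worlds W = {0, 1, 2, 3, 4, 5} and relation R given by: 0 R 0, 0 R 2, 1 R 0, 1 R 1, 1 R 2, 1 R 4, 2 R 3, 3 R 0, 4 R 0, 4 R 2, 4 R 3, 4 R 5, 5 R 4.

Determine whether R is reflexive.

No

Reflexive: no — 2 is not related to itself.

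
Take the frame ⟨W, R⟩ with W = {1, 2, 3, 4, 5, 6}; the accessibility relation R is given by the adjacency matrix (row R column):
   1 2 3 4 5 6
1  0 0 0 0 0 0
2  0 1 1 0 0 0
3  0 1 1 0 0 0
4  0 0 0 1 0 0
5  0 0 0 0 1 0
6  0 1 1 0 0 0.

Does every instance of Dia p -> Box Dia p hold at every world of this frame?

Yes

The schema 5 characterises exactly the Euclidean frames.
Euclidean: yes — any two successors of a common world are R-related.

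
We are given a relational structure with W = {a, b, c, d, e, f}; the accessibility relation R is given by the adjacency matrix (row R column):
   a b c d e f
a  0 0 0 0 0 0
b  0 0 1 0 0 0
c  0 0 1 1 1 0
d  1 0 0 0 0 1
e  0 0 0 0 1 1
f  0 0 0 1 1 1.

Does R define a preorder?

No

Reflexive: no — a is not related to itself.
Transitive: no — b R c and c R d, but not b R d.
So R is not a preorder.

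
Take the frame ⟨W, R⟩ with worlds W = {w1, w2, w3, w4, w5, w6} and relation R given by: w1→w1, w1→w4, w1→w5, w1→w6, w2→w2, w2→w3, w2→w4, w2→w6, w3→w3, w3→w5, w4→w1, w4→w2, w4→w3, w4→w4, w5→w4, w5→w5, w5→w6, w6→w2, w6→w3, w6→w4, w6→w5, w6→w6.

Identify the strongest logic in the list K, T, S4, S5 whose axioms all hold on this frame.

Reflexive (axiom T): yes — every world is R-related to itself.
Transitive (axiom 4): no — w1 R w4 and w4 R w2, but not w1 R w2.
Euclidean (axiom 5): no — w1 R w4 and w1 R w5, but not w4 R w5.
So F validates K, T; S4 would additionally require R to be transitive. The strongest is T.

T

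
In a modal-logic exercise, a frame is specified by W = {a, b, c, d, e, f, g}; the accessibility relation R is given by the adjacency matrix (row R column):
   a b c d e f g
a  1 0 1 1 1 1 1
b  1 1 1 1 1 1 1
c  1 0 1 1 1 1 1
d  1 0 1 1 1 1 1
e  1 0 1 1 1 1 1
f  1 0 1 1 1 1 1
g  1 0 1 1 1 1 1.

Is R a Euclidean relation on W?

No

Euclidean: no — b R a and b R b, but not a R b.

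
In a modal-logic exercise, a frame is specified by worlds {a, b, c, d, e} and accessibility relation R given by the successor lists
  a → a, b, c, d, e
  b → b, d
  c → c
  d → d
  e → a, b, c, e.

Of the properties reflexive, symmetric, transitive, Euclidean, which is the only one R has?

reflexive

Reflexive: yes — every world is R-related to itself.
Symmetric: no — a R b but not b R a.
Transitive: no — e R a and a R d, but not e R d.
Euclidean: no — a R b and a R c, but not b R c.
Only reflexive holds.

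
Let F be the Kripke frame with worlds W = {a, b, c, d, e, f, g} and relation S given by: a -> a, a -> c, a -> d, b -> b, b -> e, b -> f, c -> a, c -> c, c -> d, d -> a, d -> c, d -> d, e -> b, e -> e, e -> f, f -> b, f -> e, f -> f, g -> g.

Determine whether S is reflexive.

Yes

Reflexive: yes — every world is S-related to itself.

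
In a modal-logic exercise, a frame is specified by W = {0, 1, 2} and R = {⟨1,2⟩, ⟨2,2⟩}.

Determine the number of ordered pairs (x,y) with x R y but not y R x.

1

Enumerating: (1,2).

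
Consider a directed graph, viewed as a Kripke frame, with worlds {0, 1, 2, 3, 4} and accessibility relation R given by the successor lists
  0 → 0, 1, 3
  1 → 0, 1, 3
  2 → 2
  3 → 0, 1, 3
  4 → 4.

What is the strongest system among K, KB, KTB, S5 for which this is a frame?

S5

Symmetric (axiom B): yes — every pair in R has its reverse in R.
Reflexive (axiom T): yes — every world is R-related to itself.
Euclidean (axiom 5): yes — any two successors of a common world are R-related.
So F validates K, KB, KTB, S5. The strongest is S5.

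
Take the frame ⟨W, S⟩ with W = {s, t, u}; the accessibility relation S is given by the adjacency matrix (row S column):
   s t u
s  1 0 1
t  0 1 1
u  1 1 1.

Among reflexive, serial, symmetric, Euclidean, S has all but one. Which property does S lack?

Reflexive: yes — every world is S-related to itself.
Serial: yes — every world has a successor (e.g. s S s).
Symmetric: yes — every pair in S has its reverse in S.
Euclidean: no — u S s and u S t, but not s S t.
Only Euclidean fails.

Euclidean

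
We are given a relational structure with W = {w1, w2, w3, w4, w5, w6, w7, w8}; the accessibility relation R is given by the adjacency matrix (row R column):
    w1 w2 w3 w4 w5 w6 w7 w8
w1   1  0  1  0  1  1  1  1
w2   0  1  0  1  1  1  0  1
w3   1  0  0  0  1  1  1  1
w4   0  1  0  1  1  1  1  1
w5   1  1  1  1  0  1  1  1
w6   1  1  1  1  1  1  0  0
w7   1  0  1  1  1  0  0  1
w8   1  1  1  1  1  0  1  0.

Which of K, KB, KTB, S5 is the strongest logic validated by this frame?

Symmetric (axiom B): yes — every pair in R has its reverse in R.
Reflexive (axiom T): no — w3 is not related to itself.
Euclidean (axiom 5): no — w1 R w6 and w1 R w7, but not w6 R w7.
So F validates K, KB; KTB would additionally require R to be reflexive. The strongest is KB.

KB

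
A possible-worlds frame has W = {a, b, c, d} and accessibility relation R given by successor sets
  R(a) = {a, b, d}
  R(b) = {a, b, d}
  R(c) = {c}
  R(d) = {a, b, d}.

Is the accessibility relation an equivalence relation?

Yes

Reflexive: yes — every world is R-related to itself.
Symmetric: yes — every pair in R has its reverse in R.
Transitive: yes — every two-step R-path is closed by a direct edge.
So R is an equivalence relation.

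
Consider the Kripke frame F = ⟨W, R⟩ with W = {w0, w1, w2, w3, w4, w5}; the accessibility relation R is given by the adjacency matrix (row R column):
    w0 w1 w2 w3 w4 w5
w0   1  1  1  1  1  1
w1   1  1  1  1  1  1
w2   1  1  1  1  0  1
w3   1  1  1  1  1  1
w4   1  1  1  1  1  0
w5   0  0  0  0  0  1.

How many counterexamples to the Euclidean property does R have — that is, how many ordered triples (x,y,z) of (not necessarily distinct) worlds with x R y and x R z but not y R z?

Enumerating: (w0,w2,w4), (w0,w4,w5), (w0,w5,w0), (w0,w5,w1), (w0,w5,w2), (w0,w5,w3), (w0,w5,w4), (w1,w2,w4), (w1,w4,w5), (w1,w5,w0), (w1,w5,w1), (w1,w5,w2), … and 14 more.
Total: 26.

26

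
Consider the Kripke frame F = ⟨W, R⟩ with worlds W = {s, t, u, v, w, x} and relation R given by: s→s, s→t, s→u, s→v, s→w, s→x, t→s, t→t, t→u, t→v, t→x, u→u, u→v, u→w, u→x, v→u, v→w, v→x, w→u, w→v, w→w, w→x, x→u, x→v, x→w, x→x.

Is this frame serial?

Yes

Serial: yes — every world has a successor (e.g. s R s).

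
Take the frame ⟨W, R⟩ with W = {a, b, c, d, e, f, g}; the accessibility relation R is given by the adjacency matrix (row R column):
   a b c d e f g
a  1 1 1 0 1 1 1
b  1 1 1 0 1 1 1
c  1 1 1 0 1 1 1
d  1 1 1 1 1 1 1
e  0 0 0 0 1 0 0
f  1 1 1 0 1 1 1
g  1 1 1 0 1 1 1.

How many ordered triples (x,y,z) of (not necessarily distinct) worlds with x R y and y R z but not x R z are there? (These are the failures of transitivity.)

R is transitive; there are no such tuples.

0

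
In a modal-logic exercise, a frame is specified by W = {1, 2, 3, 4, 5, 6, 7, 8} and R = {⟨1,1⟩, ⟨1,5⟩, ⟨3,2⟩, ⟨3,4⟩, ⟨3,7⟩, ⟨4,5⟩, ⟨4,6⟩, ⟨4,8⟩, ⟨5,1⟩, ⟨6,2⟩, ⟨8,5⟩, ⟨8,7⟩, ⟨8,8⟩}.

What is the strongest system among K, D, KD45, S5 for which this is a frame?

Serial (axiom D): no — 2 has no R-successor.
Euclidean (axiom 5): no — 3 R 2 and 3 R 4, but not 2 R 4.
Transitive (axiom 4): no — 3 R 4 and 4 R 5, but not 3 R 5.
Reflexive (axiom T): no — 2 is not related to itself.
So F validates K; D would additionally require R to be serial. The strongest is K.

K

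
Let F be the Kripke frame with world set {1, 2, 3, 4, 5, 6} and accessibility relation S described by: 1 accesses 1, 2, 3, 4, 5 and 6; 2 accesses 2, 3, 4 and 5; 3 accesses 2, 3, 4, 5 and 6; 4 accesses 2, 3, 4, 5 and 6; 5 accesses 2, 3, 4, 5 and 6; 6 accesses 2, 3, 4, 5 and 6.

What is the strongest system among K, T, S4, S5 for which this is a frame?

Reflexive (axiom T): yes — every world is S-related to itself.
Transitive (axiom 4): no — 2 S 3 and 3 S 6, but not 2 S 6.
Euclidean (axiom 5): no — 1 S 2 and 1 S 6, but not 2 S 6.
So F validates K, T; S4 would additionally require S to be transitive. The strongest is T.

T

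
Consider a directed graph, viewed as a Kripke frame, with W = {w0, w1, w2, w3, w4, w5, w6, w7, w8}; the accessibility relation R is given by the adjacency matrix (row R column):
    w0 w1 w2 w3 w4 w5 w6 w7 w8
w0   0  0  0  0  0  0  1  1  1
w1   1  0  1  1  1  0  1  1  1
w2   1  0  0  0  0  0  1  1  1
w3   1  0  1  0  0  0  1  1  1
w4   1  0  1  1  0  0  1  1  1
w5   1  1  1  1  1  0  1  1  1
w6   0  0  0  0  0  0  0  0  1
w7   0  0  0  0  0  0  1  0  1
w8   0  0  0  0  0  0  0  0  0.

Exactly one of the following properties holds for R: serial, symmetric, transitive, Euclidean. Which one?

Serial: no — w8 has no R-successor.
Symmetric: no — w0 R w6 but not w6 R w0.
Transitive: yes — every two-step R-path is closed by a direct edge.
Euclidean: no — w0 R w6 and w0 R w7, but not w6 R w7.
Only transitive holds.

transitive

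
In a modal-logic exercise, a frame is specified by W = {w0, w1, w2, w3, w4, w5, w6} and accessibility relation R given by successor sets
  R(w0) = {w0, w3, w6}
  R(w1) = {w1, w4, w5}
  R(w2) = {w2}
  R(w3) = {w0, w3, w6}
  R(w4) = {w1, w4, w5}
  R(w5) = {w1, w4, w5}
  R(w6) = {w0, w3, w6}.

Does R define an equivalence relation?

Reflexive: yes — every world is R-related to itself.
Symmetric: yes — every pair in R has its reverse in R.
Transitive: yes — every two-step R-path is closed by a direct edge.
So R is an equivalence relation.

Yes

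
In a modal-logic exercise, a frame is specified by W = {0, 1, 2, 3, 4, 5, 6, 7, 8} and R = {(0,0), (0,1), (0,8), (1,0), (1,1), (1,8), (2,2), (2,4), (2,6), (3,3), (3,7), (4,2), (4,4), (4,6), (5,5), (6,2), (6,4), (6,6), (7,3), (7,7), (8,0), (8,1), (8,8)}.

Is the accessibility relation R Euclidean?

Yes

Euclidean: yes — any two successors of a common world are R-related.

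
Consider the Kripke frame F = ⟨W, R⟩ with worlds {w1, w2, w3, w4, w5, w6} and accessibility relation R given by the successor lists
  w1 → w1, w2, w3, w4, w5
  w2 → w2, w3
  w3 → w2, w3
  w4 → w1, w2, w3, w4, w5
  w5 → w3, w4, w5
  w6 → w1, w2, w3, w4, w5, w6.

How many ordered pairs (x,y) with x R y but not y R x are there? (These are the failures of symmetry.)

Enumerating: (w1,w2), (w1,w3), (w1,w5), (w4,w2), (w4,w3), (w5,w3), (w6,w1), (w6,w2), (w6,w3), (w6,w4), (w6,w5).

11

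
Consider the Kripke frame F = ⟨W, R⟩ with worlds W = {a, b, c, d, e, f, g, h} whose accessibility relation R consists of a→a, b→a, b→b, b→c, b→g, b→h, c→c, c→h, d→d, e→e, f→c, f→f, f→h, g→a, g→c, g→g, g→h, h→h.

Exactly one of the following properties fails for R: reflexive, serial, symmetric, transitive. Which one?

symmetric

Reflexive: yes — every world is R-related to itself.
Serial: yes — every world has a successor (e.g. a R a).
Symmetric: no — b R a but not a R b.
Transitive: yes — every two-step R-path is closed by a direct edge.
Only symmetric fails.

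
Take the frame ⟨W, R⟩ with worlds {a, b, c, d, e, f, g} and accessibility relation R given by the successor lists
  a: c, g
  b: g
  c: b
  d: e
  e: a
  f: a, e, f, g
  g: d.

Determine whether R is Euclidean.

Euclidean: no — a R c and a R g, but not c R g.

No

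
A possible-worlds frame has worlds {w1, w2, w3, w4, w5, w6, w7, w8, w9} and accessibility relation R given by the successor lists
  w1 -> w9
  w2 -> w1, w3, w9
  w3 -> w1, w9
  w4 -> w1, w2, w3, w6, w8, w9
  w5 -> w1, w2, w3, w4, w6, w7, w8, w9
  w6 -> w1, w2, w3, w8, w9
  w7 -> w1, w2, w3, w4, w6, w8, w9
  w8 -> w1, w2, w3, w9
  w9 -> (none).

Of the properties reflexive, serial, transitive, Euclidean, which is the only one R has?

Reflexive: no — w1 is not related to itself.
Serial: no — w9 has no R-successor.
Transitive: yes — every two-step R-path is closed by a direct edge.
Euclidean: no — w2 R w1 and w2 R w3, but not w1 R w3.
Only transitive holds.

transitive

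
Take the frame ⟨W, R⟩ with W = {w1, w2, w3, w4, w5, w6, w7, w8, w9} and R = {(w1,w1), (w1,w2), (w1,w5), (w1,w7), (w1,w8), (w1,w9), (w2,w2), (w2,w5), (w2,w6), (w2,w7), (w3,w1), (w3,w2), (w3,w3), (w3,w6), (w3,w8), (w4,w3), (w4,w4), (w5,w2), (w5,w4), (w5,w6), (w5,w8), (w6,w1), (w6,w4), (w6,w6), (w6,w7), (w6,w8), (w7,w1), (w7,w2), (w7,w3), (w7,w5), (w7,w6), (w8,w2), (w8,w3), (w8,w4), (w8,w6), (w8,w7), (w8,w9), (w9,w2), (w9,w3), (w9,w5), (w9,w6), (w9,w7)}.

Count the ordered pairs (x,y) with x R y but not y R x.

Enumerating: (w1,w2), (w1,w5), (w1,w8), (w1,w9), (w2,w6), (w3,w1), (w3,w2), (w3,w6), (w4,w3), (w5,w4), (w5,w6), (w5,w8), … and 13 more.
Total: 25.

25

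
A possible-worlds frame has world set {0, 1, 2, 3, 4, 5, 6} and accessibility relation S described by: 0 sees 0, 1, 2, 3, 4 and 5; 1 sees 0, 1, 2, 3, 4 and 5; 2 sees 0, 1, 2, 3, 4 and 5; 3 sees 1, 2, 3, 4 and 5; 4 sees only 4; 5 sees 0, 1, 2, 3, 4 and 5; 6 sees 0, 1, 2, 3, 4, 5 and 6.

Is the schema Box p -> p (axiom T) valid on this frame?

Axiom T corresponds to the accessibility relation being reflexive.
Reflexive: yes — every world is S-related to itself.

Yes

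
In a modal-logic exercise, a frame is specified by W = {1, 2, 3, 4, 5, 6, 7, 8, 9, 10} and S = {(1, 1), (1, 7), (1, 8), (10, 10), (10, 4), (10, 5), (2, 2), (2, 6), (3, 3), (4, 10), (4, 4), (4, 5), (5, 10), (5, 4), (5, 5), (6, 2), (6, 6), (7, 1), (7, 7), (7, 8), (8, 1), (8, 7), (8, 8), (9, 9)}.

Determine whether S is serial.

Serial: yes — every world has a successor (e.g. 1 S 1).

Yes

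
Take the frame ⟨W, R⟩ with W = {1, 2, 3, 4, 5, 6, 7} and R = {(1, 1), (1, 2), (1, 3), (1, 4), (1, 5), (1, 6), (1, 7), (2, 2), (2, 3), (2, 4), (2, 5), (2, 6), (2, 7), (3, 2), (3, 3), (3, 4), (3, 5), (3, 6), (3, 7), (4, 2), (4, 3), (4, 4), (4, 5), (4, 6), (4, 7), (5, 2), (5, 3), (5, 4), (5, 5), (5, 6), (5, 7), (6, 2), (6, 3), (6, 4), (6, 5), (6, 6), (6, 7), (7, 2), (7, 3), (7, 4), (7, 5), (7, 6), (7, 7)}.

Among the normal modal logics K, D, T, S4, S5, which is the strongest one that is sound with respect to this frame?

Serial (axiom D): yes — every world has a successor (e.g. 1 R 1).
Reflexive (axiom T): yes — every world is R-related to itself.
Transitive (axiom 4): yes — every two-step R-path is closed by a direct edge.
Euclidean (axiom 5): no — 1 R 2 and 1 R 1, but not 2 R 1.
So F validates K, D, T, S4; S5 would additionally require R to be Euclidean. The strongest is S4.

S4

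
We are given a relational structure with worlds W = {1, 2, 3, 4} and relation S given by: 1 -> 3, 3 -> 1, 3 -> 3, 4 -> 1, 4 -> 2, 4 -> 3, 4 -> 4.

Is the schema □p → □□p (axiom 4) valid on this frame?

No

By correspondence theory, 4 is valid on a frame iff S is transitive.
Transitive: no — 1 S 3 and 3 S 1, but not 1 S 1.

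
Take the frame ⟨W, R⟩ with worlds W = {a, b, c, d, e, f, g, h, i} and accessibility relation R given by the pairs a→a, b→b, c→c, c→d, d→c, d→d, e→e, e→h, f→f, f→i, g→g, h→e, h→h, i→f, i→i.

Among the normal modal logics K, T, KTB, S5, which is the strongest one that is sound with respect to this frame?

S5

Reflexive (axiom T): yes — every world is R-related to itself.
Symmetric (axiom B): yes — every pair in R has its reverse in R.
Euclidean (axiom 5): yes — any two successors of a common world are R-related.
So F validates K, T, KTB, S5. The strongest is S5.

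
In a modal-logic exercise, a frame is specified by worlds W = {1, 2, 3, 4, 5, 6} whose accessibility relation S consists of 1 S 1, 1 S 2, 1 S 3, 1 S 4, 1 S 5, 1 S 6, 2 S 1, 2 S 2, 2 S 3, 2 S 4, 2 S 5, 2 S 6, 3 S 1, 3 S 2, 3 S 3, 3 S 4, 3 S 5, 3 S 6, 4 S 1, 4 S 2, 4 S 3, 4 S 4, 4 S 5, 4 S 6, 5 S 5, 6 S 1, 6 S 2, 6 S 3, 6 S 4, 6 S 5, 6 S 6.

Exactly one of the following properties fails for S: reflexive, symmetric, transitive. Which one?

symmetric

Reflexive: yes — every world is S-related to itself.
Symmetric: no — 1 S 5 but not 5 S 1.
Transitive: yes — every two-step S-path is closed by a direct edge.
Only symmetric fails.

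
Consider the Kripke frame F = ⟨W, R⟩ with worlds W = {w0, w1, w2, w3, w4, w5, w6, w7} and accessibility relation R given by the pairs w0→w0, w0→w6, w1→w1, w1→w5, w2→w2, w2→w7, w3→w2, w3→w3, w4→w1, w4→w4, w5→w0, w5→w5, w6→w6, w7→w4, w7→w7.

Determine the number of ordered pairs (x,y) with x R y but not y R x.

7

Enumerating: (w0,w6), (w1,w5), (w2,w7), (w3,w2), (w4,w1), (w5,w0), (w7,w4).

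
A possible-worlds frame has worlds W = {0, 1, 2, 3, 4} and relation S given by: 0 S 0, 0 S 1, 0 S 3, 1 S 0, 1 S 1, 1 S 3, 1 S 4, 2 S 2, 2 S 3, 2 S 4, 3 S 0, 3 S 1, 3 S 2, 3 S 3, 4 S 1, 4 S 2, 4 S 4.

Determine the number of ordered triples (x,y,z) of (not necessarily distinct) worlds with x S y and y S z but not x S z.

Enumerating: (0,1,4), (0,3,2), (1,3,2), (1,4,2), (2,3,0), (2,3,1), (2,4,1), (3,1,4), (3,2,4), (4,1,0), (4,1,3), (4,2,3).

12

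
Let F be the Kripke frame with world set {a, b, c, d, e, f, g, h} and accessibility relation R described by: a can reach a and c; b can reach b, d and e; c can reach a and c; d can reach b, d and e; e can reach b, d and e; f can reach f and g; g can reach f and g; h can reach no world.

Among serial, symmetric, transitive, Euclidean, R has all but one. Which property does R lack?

Serial: no — h has no R-successor.
Symmetric: yes — every pair in R has its reverse in R.
Transitive: yes — every two-step R-path is closed by a direct edge.
Euclidean: yes — any two successors of a common world are R-related.
Only serial fails.

serial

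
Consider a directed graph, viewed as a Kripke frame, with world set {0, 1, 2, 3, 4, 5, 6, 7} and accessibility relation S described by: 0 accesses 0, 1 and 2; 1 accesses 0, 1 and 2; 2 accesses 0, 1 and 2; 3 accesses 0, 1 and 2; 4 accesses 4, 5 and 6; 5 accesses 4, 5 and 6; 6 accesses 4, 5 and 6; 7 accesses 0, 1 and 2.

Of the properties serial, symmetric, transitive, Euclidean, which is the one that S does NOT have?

Serial: yes — every world has a successor (e.g. 0 S 0).
Symmetric: no — 3 S 0 but not 0 S 3.
Transitive: yes — every two-step S-path is closed by a direct edge.
Euclidean: yes — any two successors of a common world are S-related.
Only symmetric fails.

symmetric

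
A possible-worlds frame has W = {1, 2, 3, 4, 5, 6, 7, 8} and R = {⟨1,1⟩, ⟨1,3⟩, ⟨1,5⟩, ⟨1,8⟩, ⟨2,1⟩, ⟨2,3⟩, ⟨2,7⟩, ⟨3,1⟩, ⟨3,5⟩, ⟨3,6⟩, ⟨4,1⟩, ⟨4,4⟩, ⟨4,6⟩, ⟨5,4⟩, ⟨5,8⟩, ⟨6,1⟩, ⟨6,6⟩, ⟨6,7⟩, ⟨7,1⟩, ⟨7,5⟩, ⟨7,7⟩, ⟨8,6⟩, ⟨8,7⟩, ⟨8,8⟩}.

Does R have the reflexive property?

No

Reflexive: no — 2 is not related to itself.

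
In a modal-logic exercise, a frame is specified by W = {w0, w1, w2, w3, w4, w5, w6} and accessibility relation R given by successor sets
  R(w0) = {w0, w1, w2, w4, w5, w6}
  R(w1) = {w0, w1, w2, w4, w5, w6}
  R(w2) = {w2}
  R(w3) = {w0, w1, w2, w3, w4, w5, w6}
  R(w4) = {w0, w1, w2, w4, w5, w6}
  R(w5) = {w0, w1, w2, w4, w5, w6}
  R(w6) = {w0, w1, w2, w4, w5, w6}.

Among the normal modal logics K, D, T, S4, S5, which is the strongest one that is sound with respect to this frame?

S4

Serial (axiom D): yes — every world has a successor (e.g. w0 R w0).
Reflexive (axiom T): yes — every world is R-related to itself.
Transitive (axiom 4): yes — every two-step R-path is closed by a direct edge.
Euclidean (axiom 5): no — w0 R w2 and w0 R w1, but not w2 R w1.
So F validates K, D, T, S4; S5 would additionally require R to be Euclidean. The strongest is S4.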